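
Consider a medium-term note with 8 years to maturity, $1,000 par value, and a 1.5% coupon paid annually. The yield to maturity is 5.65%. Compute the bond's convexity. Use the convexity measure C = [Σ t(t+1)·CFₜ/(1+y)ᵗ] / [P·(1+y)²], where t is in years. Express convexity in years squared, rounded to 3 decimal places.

59.368

With y = 0.0565:
  t   CF        PV=CF/(1+0.0565)^t    t·PV        t(t+1)·PV
  1        15.00        14.1978        14.1978          28.3956
  2        15.00        13.4385        26.8771          80.6313
  3        15.00        12.7199        38.1596         152.6385
  4        15.00        12.0396        48.1585         240.7927
  5        15.00        11.3958        56.9789         341.8732
  6        15.00        10.7863        64.7181         453.0264
  7        15.00        10.2095        71.4665         571.7324
  8     1,015.00       653.8980     5,231.1843      47,080.6584
  Σ                    738.6855     5,551.7408      48,949.7484
P = 738.6855.
Convexity = Σ t(t+1)·PV / [P·(1+y)²] = 48,949.7484 / (738.6855 × 1.116192) = 59.36792.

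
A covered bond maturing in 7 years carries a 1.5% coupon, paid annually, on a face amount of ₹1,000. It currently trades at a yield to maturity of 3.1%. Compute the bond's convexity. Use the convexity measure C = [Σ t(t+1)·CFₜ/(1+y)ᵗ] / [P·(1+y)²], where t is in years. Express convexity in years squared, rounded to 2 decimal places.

49.46

With y = 0.031:
  t   CF        PV=CF/(1+0.031)^t    t·PV        t(t+1)·PV
  1        15.00        14.5490        14.5490          29.0980
  2        15.00        14.1115        28.2230          84.6691
  3        15.00        13.6872        41.0617         164.2466
  4        15.00        13.2757        53.1027         265.5135
  5        15.00        12.8765        64.3825         386.2951
  6        15.00        12.4893        74.9360         524.5520
  7     1,015.00       819.7008     5,737.9059      45,903.2476
  Σ                    900.6901     6,014.1609      47,357.6219
P = 900.6901.
Convexity = Σ t(t+1)·PV / [P·(1+y)²] = 47,357.6219 / (900.6901 × 1.062961) = 49.46490.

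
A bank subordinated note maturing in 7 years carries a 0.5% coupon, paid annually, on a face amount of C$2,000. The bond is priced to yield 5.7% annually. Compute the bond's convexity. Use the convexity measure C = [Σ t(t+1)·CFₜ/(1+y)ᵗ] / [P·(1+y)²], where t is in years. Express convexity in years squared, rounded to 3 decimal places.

With y = 0.057:
  t   CF        PV=CF/(1+0.057)^t    t·PV        t(t+1)·PV
  1        10.00         9.4607         9.4607          18.9215
  2        10.00         8.9506        17.9011          53.7033
  3        10.00         8.4679        25.4037         101.6146
  4        10.00         8.0112        32.0450         160.2249
  5        10.00         7.5792        37.8961         227.3769
  6        10.00         7.1705        43.0231         301.1614
  7     2,010.00     1,363.5502     9,544.8517      76,358.8138
  Σ                  1,413.1904     9,710.5814      77,221.8165
P = 1,413.1904.
Convexity = Σ t(t+1)·PV / [P·(1+y)²] = 77,221.8165 / (1,413.1904 × 1.117249) = 48.90906.

48.909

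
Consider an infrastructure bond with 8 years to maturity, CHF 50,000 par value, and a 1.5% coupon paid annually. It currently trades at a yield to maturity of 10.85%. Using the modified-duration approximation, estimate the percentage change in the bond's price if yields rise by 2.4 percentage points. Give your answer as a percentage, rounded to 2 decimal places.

Periodic yield y = 0.1085. Modified duration first:
  t   CF        PV=CF/(1+0.1085)^t    t·PV
  1       750.00       676.5900       676.5900
  2       750.00       610.3653     1,220.7307
  3       750.00       550.6228     1,651.8683
  4       750.00       496.7278     1,986.9112
  5       750.00       448.1081     2,240.5404
  6       750.00       404.2473     2,425.4835
  7       750.00       364.6795     2,552.7567
  8    50,750.00    22,261.2972   178,090.3773
  Σ                 25,812.6379   190,845.2581
P = 25,812.6379; D_Mac = 7.39348 yrs; D_mod = 7.39348/(1+0.1085) = 6.66981 yrs.
ΔP/P ≈ -D_mod · Δy = -6.66981 × (+0.024) = -0.160075 = -16.0075%.

-16.01%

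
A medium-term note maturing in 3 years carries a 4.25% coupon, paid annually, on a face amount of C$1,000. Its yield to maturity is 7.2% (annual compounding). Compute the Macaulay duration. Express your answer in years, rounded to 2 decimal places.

Periodic yield y = 0.072. Discount each cash flow and weight by its year:
  t   CF        PV=CF/(1+0.072)^t    t·PV
  1        42.50        39.6455        39.6455
  2        42.50        36.9828        73.9655
  3     1,042.50       846.2364     2,538.7092
  Σ                    922.8647     2,652.3203
Price P = Σ PV = 922.8647.
Macaulay duration = Σ(t·PV) / P = 2,652.3203 / 922.8647 = 2.87401 years.

2.87 years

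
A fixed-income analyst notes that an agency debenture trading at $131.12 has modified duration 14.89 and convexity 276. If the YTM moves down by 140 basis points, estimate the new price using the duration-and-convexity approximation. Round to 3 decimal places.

Duration effect: -D_mod·Δy = -14.89 × (-0.014) = +0.208460
Convexity effect: ½·C·(Δy)² = 0.5 × 276 × (-0.014)² = +0.0270480
ΔP/P ≈ +0.208460 + 0.0270480 = +0.235508
New price ≈ 131.12 × (1 + 0.235508) = 161.99980896.

$162.000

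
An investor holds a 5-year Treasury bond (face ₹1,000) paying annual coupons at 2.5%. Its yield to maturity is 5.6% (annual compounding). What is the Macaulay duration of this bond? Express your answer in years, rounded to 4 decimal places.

Periodic yield y = 0.056. Discount each cash flow and weight by its year:
  t   CF        PV=CF/(1+0.056)^t    t·PV
  1        25.00        23.6742        23.6742
  2        25.00        22.4188        44.8376
  3        25.00        21.2299        63.6897
  4        25.00        20.1041        80.4163
  5     1,025.00       780.5564     3,902.7819
  Σ                    867.9834     4,115.3998
Price P = Σ PV = 867.9834.
Macaulay duration = Σ(t·PV) / P = 4,115.3998 / 867.9834 = 4.74133 years.

4.7413 years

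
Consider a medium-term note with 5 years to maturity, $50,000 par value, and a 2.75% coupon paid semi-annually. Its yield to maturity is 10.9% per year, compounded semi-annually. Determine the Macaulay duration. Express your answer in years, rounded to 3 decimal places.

4.630 years

Periodic yield y = 0.0545. Discount each cash flow and weight by its period:
  t   CF        PV=CF/(1+0.0545)^t    t·PV
  1       687.50       651.9678       651.9678
  2       687.50       618.2719     1,236.5439
  3       687.50       586.3176     1,758.9529
  4       687.50       556.0148     2,224.0593
  5       687.50       527.2782     2,636.3908
  6       687.50       500.0267     3,000.1602
  7       687.50       474.1837     3,319.2858
  8       687.50       449.6763     3,597.4107
  9       687.50       426.4356     3,837.9203
  10   50,687.50    29,815.0149   298,150.1491
  Σ                 34,605.1875   320,412.8407
Price P = Σ PV = 34,605.1875.
Macaulay duration = Σ(t·PV) / P = 320,412.8407 / 34,605.1875 = 9.25910 half-year periods.
In years: 9.25910 / 2 = 4.62955 years.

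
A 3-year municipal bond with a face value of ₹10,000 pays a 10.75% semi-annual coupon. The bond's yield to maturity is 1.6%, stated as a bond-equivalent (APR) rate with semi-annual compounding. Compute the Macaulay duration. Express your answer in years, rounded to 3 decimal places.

2.688 years

Periodic yield y = 0.008. Discount each cash flow and weight by its period:
  t   CF        PV=CF/(1+0.008)^t    t·PV
  1       537.50       533.2341       533.2341
  2       537.50       529.0021     1,058.0042
  3       537.50       524.8037     1,574.4110
  4       537.50       520.6386     2,082.5543
  5       537.50       516.5065     2,582.5326
  6    10,537.50    10,045.5656    60,273.3937
  Σ                 12,669.7506    68,104.1300
Price P = Σ PV = 12,669.7506.
Macaulay duration = Σ(t·PV) / P = 68,104.1300 / 12,669.7506 = 5.37533 half-year periods.
In years: 5.37533 / 2 = 2.68767 years.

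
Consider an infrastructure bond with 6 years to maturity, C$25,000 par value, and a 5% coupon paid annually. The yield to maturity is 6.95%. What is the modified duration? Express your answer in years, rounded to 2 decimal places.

4.95 years

Periodic yield y = 0.0695. First find Macaulay duration:
  t   CF        PV=CF/(1+0.0695)^t    t·PV
  1     1,250.00     1,168.7705     1,168.7705
  2     1,250.00     1,092.8195     2,185.6390
  3     1,250.00     1,021.8041     3,065.4123
  4     1,250.00       955.4036     3,821.6143
  5     1,250.00       893.3180     4,466.5898
  6    26,250.00    17,540.6052   105,243.6314
  Σ                 22,672.7208   119,951.6572
P = 22,672.7208; Macaulay duration = 119,951.6572 / 22,672.7208 = 5.29057 years.
Modified duration = D_Mac / (1 + y) = 5.29057 / 1.0695 = 4.94677 years.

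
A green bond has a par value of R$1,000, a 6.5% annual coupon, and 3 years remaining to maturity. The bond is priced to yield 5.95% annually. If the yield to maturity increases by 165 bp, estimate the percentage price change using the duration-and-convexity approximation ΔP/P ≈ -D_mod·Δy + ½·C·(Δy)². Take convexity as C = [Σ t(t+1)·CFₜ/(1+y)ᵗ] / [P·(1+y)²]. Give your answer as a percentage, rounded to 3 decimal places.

With y = 0.0595:
  t   CF        PV=CF/(1+0.0595)^t    t·PV        t(t+1)·PV
  1        65.00        61.3497        61.3497         122.6994
  2        65.00        57.9044       115.8088         347.4263
  3     1,065.00       895.4611     2,686.3833      10,745.5332
  Σ                  1,014.7152     2,863.5418      11,215.6589
P = 1,014.7152; D_Mac = 2.82202 yrs; D_mod = 2.66353 yrs; C = 9.84643.
Duration effect: -2.66353 × (+0.0165) = -0.043948
Convexity effect: 0.5 × 9.84643 × (0.0165)² = +0.0013403
ΔP/P ≈ -0.043948 + 0.0013403 = -0.042608 = -4.2608%.

-4.261%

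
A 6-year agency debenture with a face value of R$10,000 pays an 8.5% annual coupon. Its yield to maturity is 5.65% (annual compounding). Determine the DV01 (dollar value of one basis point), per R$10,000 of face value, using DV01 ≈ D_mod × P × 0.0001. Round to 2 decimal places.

R$5.42

Periodic yield y = 0.0565.
  t   CF        PV=CF/(1+0.0565)^t    t·PV
  1       850.00       804.5433       804.5433
  2       850.00       761.5176     1,523.0351
  3       850.00       720.7928     2,162.3783
  4       850.00       682.2459     2,728.9835
  5       850.00       645.7604     3,228.8021
  6    10,850.00     7,802.1219    46,812.7312
  Σ                 11,416.9818    57,260.4735
P = 11,416.9818; D_Mac = 5.01538 yrs; D_mod = 4.74716 yrs.
DV01 ≈ 4.74716 × 11,416.9818 × 0.0001 = 5.419827.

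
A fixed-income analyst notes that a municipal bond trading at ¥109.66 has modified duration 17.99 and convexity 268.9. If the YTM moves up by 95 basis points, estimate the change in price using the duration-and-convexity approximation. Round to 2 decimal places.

Duration effect: -D_mod·Δy = -17.99 × (+0.0095) = -0.170905
Convexity effect: ½·C·(Δy)² = 0.5 × 268.9 × (0.0095)² = +0.0121341125
ΔP/P ≈ -0.170905 + 0.0121341125 = -0.1587708875
ΔP ≈ 109.66 × (-0.1587708875) = -17.41081552325.

-¥17.41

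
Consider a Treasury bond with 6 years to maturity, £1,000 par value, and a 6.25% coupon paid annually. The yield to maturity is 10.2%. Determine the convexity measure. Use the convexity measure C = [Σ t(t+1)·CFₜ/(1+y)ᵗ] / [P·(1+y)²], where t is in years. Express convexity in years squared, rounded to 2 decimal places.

With y = 0.102:
  t   CF        PV=CF/(1+0.102)^t    t·PV        t(t+1)·PV
  1        62.50        56.7151        56.7151         113.4301
  2        62.50        51.4656       102.9311         308.7934
  3        62.50        46.7020       140.1059         560.4237
  4        62.50        42.3793       169.5171         847.5857
  5        62.50        38.4567       192.2835       1,153.7011
  6     1,062.50       593.2522     3,559.5133      24,916.5932
  Σ                    828.9708     4,221.0661      27,900.5273
P = 828.9708.
Convexity = Σ t(t+1)·PV / [P·(1+y)²] = 27,900.5273 / (828.9708 × 1.214404) = 27.71469.

27.71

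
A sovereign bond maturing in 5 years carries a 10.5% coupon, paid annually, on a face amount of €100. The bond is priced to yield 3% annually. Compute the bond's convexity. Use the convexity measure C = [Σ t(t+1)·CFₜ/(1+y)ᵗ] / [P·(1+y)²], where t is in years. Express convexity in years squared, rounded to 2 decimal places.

With y = 0.03:
  t   CF        PV=CF/(1+0.03)^t    t·PV        t(t+1)·PV
  1        10.50        10.1942        10.1942          20.3883
  2        10.50         9.8973        19.7945          59.3835
  3        10.50         9.6090        28.8270         115.3078
  4        10.50         9.3291        37.3165         186.5823
  5       110.50        95.3183       476.5914       2,859.5481
  Σ                    134.3478       572.7235       3,241.2101
P = 134.3478.
Convexity = Σ t(t+1)·PV / [P·(1+y)²] = 3,241.2101 / (134.3478 × 1.060900) = 22.74061.

22.74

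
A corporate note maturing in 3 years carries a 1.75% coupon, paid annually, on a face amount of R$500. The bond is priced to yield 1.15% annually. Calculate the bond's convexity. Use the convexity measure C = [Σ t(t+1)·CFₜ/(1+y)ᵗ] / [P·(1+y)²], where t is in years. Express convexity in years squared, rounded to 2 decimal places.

With y = 0.0115:
  t   CF        PV=CF/(1+0.0115)^t    t·PV        t(t+1)·PV
  1         8.75         8.6505         8.6505          17.3010
  2         8.75         8.5522        17.1043          51.3130
  3       508.75       491.5942     1,474.7826       5,899.1305
  Σ                    508.7969     1,500.5375       5,967.7446
P = 508.7969.
Convexity = Σ t(t+1)·PV / [P·(1+y)²] = 5,967.7446 / (508.7969 × 1.023132) = 11.46394.

11.46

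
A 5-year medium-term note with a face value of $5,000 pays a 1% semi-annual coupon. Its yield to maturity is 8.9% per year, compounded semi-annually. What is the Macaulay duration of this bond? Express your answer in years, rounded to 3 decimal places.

4.860 years

Periodic yield y = 0.0445. Discount each cash flow and weight by its period:
  t   CF        PV=CF/(1+0.0445)^t    t·PV
  1        25.00        23.9349        23.9349
  2        25.00        22.9152        45.8303
  3        25.00        21.9389        65.8167
  4        25.00        21.0042        84.0168
  5        25.00        20.1093       100.5467
  6        25.00        19.2526       115.5156
  7        25.00        18.4324       129.0265
  8        25.00        17.6471       141.1765
  9        25.00        16.8952       152.0570
  10    5,025.00     3,251.2594    32,512.5942
  Σ                  3,433.3892    33,370.5152
Price P = Σ PV = 3,433.3892.
Macaulay duration = Σ(t·PV) / P = 33,370.5152 / 3,433.3892 = 9.71941 half-year periods.
In years: 9.71941 / 2 = 4.85970 years.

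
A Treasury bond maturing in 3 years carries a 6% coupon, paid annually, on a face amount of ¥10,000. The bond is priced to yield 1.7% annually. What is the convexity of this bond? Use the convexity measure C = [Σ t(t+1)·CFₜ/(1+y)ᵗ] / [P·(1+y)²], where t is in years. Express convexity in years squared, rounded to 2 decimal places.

10.80

With y = 0.017:
  t   CF        PV=CF/(1+0.017)^t    t·PV        t(t+1)·PV
  1       600.00       589.9705       589.9705       1,179.9410
  2       600.00       580.1087     1,160.2173       3,480.6519
  3    10,600.00    10,077.2726    30,231.8178     120,927.2711
  Σ                 11,247.3517    31,982.0056     125,587.8640
P = 11,247.3517.
Convexity = Σ t(t+1)·PV / [P·(1+y)²] = 125,587.8640 / (11,247.3517 × 1.034289) = 10.79582.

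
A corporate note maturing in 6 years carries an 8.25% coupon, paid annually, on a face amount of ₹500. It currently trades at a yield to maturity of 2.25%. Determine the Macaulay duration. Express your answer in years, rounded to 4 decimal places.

Periodic yield y = 0.0225. Discount each cash flow and weight by its year:
  t   CF        PV=CF/(1+0.0225)^t    t·PV
  1        41.25        40.3423        40.3423
  2        41.25        39.4546        78.9091
  3        41.25        38.5864       115.7591
  4        41.25        37.7373       150.9492
  5        41.25        36.9069       184.5344
  6       541.25       473.6069     2,841.6413
  Σ                    666.6343     3,412.1355
Price P = Σ PV = 666.6343.
Macaulay duration = Σ(t·PV) / P = 3,412.1355 / 666.6343 = 5.11845 years.

5.1185 years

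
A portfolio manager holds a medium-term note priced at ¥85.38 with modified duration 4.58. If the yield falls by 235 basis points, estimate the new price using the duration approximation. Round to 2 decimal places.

¥94.57

Duration approximation: ΔP/P ≈ -D_mod · Δy = -4.58 × (-0.0235) = +0.107630.
New price ≈ 85.38 × (1 + 0.107630) = 94.5694494.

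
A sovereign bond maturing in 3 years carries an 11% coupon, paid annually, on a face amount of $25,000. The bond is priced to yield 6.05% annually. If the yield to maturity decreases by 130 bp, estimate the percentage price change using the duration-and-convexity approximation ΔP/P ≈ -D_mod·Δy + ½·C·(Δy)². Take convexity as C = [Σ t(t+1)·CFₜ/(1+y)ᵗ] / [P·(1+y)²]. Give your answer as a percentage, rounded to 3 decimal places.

+3.426%

With y = 0.0605:
  t   CF        PV=CF/(1+0.0605)^t    t·PV        t(t+1)·PV
  1     2,750.00     2,593.1165     2,593.1165       5,186.2329
  2     2,750.00     2,445.1829     4,890.3658      14,671.0973
  3    27,750.00    23,266.4953    69,799.4859     279,197.9434
  Σ                 28,304.7946    77,282.9681     299,055.2737
P = 28,304.7946; D_Mac = 2.73038 yrs; D_mod = 2.57462 yrs; C = 9.39442.
Duration effect: -2.57462 × (-0.013) = +0.033470
Convexity effect: 0.5 × 9.39442 × (-0.013)² = +0.0007938
ΔP/P ≈ +0.033470 + 0.0007938 = +0.034264 = +3.4264%.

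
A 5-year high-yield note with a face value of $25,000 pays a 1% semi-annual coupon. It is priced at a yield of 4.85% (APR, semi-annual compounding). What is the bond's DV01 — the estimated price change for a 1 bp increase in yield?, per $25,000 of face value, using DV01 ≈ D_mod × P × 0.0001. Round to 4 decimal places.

Periodic yield y = 0.02425.
  t   CF        PV=CF/(1+0.02425)^t    t·PV
  1       125.00       122.0405       122.0405
  2       125.00       119.1511       238.3022
  3       125.00       116.3301       348.9903
  4       125.00       113.5759       454.3035
  5       125.00       110.8869       554.4344
  6       125.00       108.2615       649.5692
  7       125.00       105.6983       739.8884
  8       125.00       103.1958       825.5668
  9       125.00       100.7526       906.7734
  10   25,125.00    19,771.8062   197,718.0617
  Σ                 20,771.6990   202,557.9304
P = 20,771.6990; D_Mac = 9.75163 half-year periods = 4.87582 yrs; D_mod = 4.76038 yrs.
DV01 ≈ 4.76038 × 20,771.6990 × 0.0001 = 9.888110.

$9.8881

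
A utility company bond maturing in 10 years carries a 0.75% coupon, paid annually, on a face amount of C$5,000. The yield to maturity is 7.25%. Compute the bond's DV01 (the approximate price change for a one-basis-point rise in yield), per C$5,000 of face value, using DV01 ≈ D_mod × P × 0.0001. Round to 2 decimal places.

Periodic yield y = 0.0725.
  t   CF        PV=CF/(1+0.0725)^t    t·PV
  1        37.50        34.9650        34.9650
  2        37.50        32.6014        65.2029
  3        37.50        30.3976        91.1928
  4        37.50        28.3428       113.3710
  5        37.50        26.4268       132.1341
  6        37.50        24.6404       147.8423
  7        37.50        22.9747       160.8230
  8        37.50        21.4216       171.3732
  9        37.50        19.9736       179.7621
  10    5,037.50     2,501.7393    25,017.3930
  Σ                  2,743.4832    26,114.0593
P = 2,743.4832; D_Mac = 9.51858 yrs; D_mod = 8.87513 yrs.
DV01 ≈ 8.87513 × 2,743.4832 × 0.0001 = 2.434877.

C$2.43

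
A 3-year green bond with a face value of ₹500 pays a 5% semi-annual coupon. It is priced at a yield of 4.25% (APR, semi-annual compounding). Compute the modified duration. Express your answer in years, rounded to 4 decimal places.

Periodic yield y = 0.02125. First find Macaulay duration:
  t   CF        PV=CF/(1+0.02125)^t    t·PV
  1        12.50        12.2399        12.2399
  2        12.50        11.9852        23.9704
  3        12.50        11.7358        35.2075
  4        12.50        11.4916        45.9665
  5        12.50        11.2525        56.2626
  6       512.50       451.7534     2,710.5205
  Σ                    510.4585     2,884.1675
P = 510.4585; Macaulay duration = 2,884.1675 / 510.4585 = 5.65015 half-year periods = 2.82508 years.
Modified duration = D_Mac / (1 + y) = 2.82508 / 1.02125 = 2.76629 years.

2.7663 years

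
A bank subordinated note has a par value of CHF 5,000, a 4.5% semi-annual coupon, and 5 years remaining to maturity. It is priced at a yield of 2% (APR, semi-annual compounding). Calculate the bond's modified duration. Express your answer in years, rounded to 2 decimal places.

Periodic yield y = 0.01. First find Macaulay duration:
  t   CF        PV=CF/(1+0.01)^t    t·PV
  1       112.50       111.3861       111.3861
  2       112.50       110.2833       220.5666
  3       112.50       109.1914       327.5742
  4       112.50       108.1103       432.4412
  5       112.50       107.0399       535.1994
  6       112.50       105.9801       635.8805
  7       112.50       104.9308       734.5155
  8       112.50       103.8919       831.1349
  9       112.50       102.8632       925.7691
  10    5,112.50     4,628.2796    46,282.7956
  Σ                  5,591.9565    51,037.2631
P = 5,591.9565; Macaulay duration = 51,037.2631 / 5,591.9565 = 9.12691 half-year periods = 4.56345 years.
Modified duration = D_Mac / (1 + y) = 4.56345 / 1.01 = 4.51827 years.

4.52 years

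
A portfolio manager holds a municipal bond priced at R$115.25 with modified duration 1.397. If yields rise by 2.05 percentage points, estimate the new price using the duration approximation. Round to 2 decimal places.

Duration approximation: ΔP/P ≈ -D_mod · Δy = -1.397 × (+0.0205) = -0.0286385.
New price ≈ 115.25 × (1 - 0.0286385) = 111.949412875.

R$111.95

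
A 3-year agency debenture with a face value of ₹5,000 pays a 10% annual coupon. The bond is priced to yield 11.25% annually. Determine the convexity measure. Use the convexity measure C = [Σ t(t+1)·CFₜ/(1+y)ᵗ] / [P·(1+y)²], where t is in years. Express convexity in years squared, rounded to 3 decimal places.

With y = 0.1125:
  t   CF        PV=CF/(1+0.1125)^t    t·PV        t(t+1)·PV
  1       500.00       449.4382       449.4382         898.8764
  2       500.00       403.9894       807.9788       2,423.9364
  3     5,500.00     3,994.5019    11,983.5057      47,934.0226
  Σ                  4,847.9295    13,240.9227      51,256.8354
P = 4,847.9295.
Convexity = Σ t(t+1)·PV / [P·(1+y)²] = 51,256.8354 / (4,847.9295 × 1.237656) = 8.54271.

8.543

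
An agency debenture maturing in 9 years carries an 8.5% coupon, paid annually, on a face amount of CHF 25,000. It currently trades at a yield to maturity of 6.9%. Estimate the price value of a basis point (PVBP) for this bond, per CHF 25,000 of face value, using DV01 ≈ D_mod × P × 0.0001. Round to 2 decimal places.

CHF 17.47

Periodic yield y = 0.069.
  t   CF        PV=CF/(1+0.069)^t    t·PV
  1     2,125.00     1,987.8391     1,987.8391
  2     2,125.00     1,859.5314     3,719.0629
  3     2,125.00     1,739.5056     5,218.5167
  4     2,125.00     1,627.2269     6,508.9076
  5     2,125.00     1,522.1954     7,610.9771
  6     2,125.00     1,423.9433     8,543.6599
  7     2,125.00     1,332.0330     9,324.2313
  8     2,125.00     1,246.0552     9,968.4418
  9    27,125.00    14,878.8854   133,909.9690
  Σ                 27,617.2154   186,791.6053
P = 27,617.2154; D_Mac = 6.76359 yrs; D_mod = 6.32703 yrs.
DV01 ≈ 6.32703 × 27,617.2154 × 0.0001 = 17.473490.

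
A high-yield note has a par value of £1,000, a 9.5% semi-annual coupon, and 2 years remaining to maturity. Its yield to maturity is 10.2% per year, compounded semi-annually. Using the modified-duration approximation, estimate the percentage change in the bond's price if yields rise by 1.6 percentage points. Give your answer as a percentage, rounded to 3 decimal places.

Periodic yield y = 0.051. Modified duration first:
  t   CF        PV=CF/(1+0.051)^t    t·PV
  1        47.50        45.1951        45.1951
  2        47.50        43.0020        86.0039
  3        47.50        40.9153       122.7458
  4     1,047.50       858.5057     3,434.0227
  Σ                    987.6179     3,687.9675
P = 987.6179; D_Mac = 3.73420 half-year periods = 1.86710 yrs; D_mod = 1.86710/(1+0.051) = 1.77650 yrs.
ΔP/P ≈ -D_mod · Δy = -1.77650 × (+0.016) = -0.028424 = -2.8424%.

-2.842%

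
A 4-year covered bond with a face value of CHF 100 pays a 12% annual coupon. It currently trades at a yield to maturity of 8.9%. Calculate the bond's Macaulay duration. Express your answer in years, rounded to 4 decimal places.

Periodic yield y = 0.089. Discount each cash flow and weight by its year:
  t   CF        PV=CF/(1+0.089)^t    t·PV
  1        12.00        11.0193        11.0193
  2        12.00        10.1187        20.2374
  3        12.00         9.2918        27.8753
  4       112.00        79.6355       318.5418
  Σ                    110.0652       377.6738
Price P = Σ PV = 110.0652.
Macaulay duration = Σ(t·PV) / P = 377.6738 / 110.0652 = 3.43136 years.

3.4314 years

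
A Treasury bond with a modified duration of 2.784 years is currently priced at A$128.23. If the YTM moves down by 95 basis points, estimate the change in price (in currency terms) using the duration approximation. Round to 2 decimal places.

+A$3.39

Duration approximation: ΔP/P ≈ -D_mod · Δy = -2.784 × (-0.0095) = +0.026448.
ΔP ≈ 128.23 × (+0.026448) = +3.39142704.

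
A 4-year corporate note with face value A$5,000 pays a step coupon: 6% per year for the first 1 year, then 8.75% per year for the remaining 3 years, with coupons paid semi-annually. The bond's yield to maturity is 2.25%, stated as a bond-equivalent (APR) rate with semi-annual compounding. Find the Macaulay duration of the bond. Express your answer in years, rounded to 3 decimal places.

3.587 years

Periodic yield y = 0.01125. Discount each cash flow and weight by its period:
  t   CF        PV=CF/(1+0.01125)^t    t·PV
  1       150.00       148.3313       148.3313
  2       150.00       146.6811       293.3622
  3       218.75       211.5302       634.5907
  4       218.75       209.1770       836.7080
  5       218.75       206.8499     1,034.2497
  6       218.75       204.5488     1,227.2926
  7       218.75       202.2732     1,415.9123
  8     5,218.75     4,771.9756    38,175.8049
  Σ                  6,101.3671    43,766.2517
Price P = Σ PV = 6,101.3671.
Macaulay duration = Σ(t·PV) / P = 43,766.2517 / 6,101.3671 = 7.17319 half-year periods.
In years: 7.17319 / 2 = 3.58659 years.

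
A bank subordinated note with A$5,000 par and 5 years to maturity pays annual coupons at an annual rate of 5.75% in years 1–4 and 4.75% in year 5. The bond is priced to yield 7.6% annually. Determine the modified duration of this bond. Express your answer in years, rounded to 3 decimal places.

Periodic yield y = 0.076. First find Macaulay duration:
  t   CF        PV=CF/(1+0.076)^t    t·PV
  1       287.50       267.1933       267.1933
  2       287.50       248.3209       496.6418
  3       287.50       230.7815       692.3446
  4       287.50       214.4810       857.9239
  5     5,237.50     3,631.3046    18,156.5230
  Σ                  4,592.0813    20,470.6266
P = 4,592.0813; Macaulay duration = 20,470.6266 / 4,592.0813 = 4.45781 years.
Modified duration = D_Mac / (1 + y) = 4.45781 / 1.076 = 4.14295 years.

4.143 years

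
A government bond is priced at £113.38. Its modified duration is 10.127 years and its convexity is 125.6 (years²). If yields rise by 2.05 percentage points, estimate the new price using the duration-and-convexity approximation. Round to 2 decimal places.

£92.83

Duration effect: -D_mod·Δy = -10.127 × (+0.0205) = -0.2076035
Convexity effect: ½·C·(Δy)² = 0.5 × 125.6 × (0.0205)² = +0.0263917
ΔP/P ≈ -0.2076035 + 0.0263917 = -0.1812118
New price ≈ 113.38 × (1 - 0.1812118) = 92.834206116.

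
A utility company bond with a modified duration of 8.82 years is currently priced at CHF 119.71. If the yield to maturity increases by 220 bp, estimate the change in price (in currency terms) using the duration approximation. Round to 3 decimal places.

-CHF 23.229

Duration approximation: ΔP/P ≈ -D_mod · Δy = -8.82 × (+0.022) = -0.194040.
ΔP ≈ 119.71 × (-0.194040) = -23.2285284.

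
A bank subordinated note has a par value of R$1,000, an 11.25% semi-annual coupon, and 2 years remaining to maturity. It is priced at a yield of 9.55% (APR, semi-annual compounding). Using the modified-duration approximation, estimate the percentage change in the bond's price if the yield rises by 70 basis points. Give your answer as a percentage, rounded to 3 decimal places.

Periodic yield y = 0.04775. Modified duration first:
  t   CF        PV=CF/(1+0.04775)^t    t·PV
  1        56.25        53.6865        53.6865
  2        56.25        51.2398       102.4795
  3        56.25        48.9046       146.7137
  4     1,056.25       876.4680     3,505.8718
  Σ                  1,030.2988     3,808.7516
P = 1,030.2988; D_Mac = 3.69674 half-year periods = 1.84837 yrs; D_mod = 1.84837/(1+0.04775) = 1.76413 yrs.
ΔP/P ≈ -D_mod · Δy = -1.76413 × (+0.007) = -0.012349 = -1.2349%.

-1.235%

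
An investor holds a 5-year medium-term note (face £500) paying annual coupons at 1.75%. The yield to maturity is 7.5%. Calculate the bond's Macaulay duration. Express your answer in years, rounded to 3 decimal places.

Periodic yield y = 0.075. Discount each cash flow and weight by its year:
  t   CF        PV=CF/(1+0.075)^t    t·PV
  1         8.75         8.1395         8.1395
  2         8.75         7.5717        15.1433
  3         8.75         7.0434        21.1302
  4         8.75         6.5520        26.2080
  5       508.75       354.3742     1,771.8710
  Σ                    383.6808     1,842.4921
Price P = Σ PV = 383.6808.
Macaulay duration = Σ(t·PV) / P = 1,842.4921 / 383.6808 = 4.80215 years.

4.802 years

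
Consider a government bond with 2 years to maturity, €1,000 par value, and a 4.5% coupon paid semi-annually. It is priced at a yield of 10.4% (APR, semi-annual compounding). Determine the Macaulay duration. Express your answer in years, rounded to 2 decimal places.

Periodic yield y = 0.052. Discount each cash flow and weight by its period:
  t   CF        PV=CF/(1+0.052)^t    t·PV
  1        22.50        21.3878        21.3878
  2        22.50        20.3306        40.6613
  3        22.50        19.3257        57.9771
  4     1,022.50       834.8344     3,339.3378
  Σ                    895.8786     3,459.3640
Price P = Σ PV = 895.8786.
Macaulay duration = Σ(t·PV) / P = 3,459.3640 / 895.8786 = 3.86142 half-year periods.
In years: 3.86142 / 2 = 1.93071 years.

1.93 years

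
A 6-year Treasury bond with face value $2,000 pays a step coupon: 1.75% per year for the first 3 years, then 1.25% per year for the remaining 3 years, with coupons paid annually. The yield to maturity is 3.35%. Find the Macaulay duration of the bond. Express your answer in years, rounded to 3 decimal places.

5.745 years

Periodic yield y = 0.0335. Discount each cash flow and weight by its year:
  t   CF        PV=CF/(1+0.0335)^t    t·PV
  1        35.00        33.8655        33.8655
  2        35.00        32.7678        65.5356
  3        35.00        31.7056        95.1169
  4        25.00        21.9128        87.6512
  5        25.00        21.2025       106.0126
  6     2,025.00     1,661.7364     9,970.4186
  Σ                  1,803.1907    10,358.6005
Price P = Σ PV = 1,803.1907.
Macaulay duration = Σ(t·PV) / P = 10,358.6005 / 1,803.1907 = 5.74460 years.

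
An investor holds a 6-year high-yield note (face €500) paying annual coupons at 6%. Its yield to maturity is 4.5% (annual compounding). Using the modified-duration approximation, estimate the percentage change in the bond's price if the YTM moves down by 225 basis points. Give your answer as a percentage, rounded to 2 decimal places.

Periodic yield y = 0.045. Modified duration first:
  t   CF        PV=CF/(1+0.045)^t    t·PV
  1        30.00        28.7081        28.7081
  2        30.00        27.4719        54.9438
  3        30.00        26.2889        78.8667
  4        30.00        25.1568       100.6274
  5        30.00        24.0735       120.3677
  6       530.00       406.9847     2,441.9084
  Σ                    538.6840     2,825.4221
P = 538.6840; D_Mac = 5.24505 yrs; D_mod = 5.24505/(1+0.045) = 5.01918 yrs.
ΔP/P ≈ -D_mod · Δy = -5.01918 × (-0.0225) = +0.112932 = +11.2932%.

+11.29%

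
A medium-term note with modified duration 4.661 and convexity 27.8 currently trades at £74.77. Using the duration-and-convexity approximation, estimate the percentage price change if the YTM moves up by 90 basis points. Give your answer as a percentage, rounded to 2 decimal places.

Duration effect: -D_mod·Δy = -4.661 × (+0.009) = -0.041949
Convexity effect: ½·C·(Δy)² = 0.5 × 27.8 × (0.009)² = +0.0011259
ΔP/P ≈ -0.041949 + 0.0011259 = -0.0408231
= -4.08231%.

-4.08%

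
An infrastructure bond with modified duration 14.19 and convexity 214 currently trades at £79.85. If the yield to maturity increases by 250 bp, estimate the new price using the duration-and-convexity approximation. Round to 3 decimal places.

£56.863

Duration effect: -D_mod·Δy = -14.19 × (+0.025) = -0.354750
Convexity effect: ½·C·(Δy)² = 0.5 × 214 × (0.025)² = +0.0668750
ΔP/P ≈ -0.354750 + 0.0668750 = -0.287875
New price ≈ 79.85 × (1 - 0.287875) = 56.86318125.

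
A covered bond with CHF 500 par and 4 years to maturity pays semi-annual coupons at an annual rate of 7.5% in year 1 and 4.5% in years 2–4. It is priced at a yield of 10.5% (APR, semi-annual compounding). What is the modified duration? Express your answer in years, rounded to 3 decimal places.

3.389 years

Periodic yield y = 0.0525. First find Macaulay duration:
  t   CF        PV=CF/(1+0.0525)^t    t·PV
  1        18.75        17.8147        17.8147
  2        18.75        16.9261        33.8522
  3        11.25         9.6491        28.9473
  4        11.25         9.1678        36.6711
  5        11.25         8.7105        43.5524
  6        11.25         8.2760        49.6559
  7        11.25         7.8632        55.0422
  8       511.25       339.5131     2,716.1045
  Σ                    417.9204     2,981.6403
P = 417.9204; Macaulay duration = 2,981.6403 / 417.9204 = 7.13447 half-year periods = 3.56723 years.
Modified duration = D_Mac / (1 + y) = 3.56723 / 1.0525 = 3.38930 years.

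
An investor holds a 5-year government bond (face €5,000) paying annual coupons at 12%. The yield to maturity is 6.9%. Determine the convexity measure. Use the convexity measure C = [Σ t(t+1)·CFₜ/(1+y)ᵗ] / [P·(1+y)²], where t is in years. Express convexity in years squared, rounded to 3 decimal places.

With y = 0.069:
  t   CF        PV=CF/(1+0.069)^t    t·PV        t(t+1)·PV
  1       600.00       561.2722       561.2722       1,122.5444
  2       600.00       525.0442     1,050.0883       3,150.2650
  3       600.00       491.1545     1,473.4635       5,893.8541
  4       600.00       459.4523     1,837.8092       9,189.0460
  5     5,600.00     4,011.4326    20,057.1631     120,342.9784
  Σ                  6,048.3558    24,979.7963     139,698.6879
P = 6,048.3558.
Convexity = Σ t(t+1)·PV / [P·(1+y)²] = 139,698.6879 / (6,048.3558 × 1.142761) = 20.21155.

20.212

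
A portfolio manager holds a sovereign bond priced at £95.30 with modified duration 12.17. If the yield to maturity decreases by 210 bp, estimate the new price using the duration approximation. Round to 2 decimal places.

£119.66

Duration approximation: ΔP/P ≈ -D_mod · Δy = -12.17 × (-0.021) = +0.255570.
New price ≈ 95.30 × (1 + 0.255570) = 119.655821.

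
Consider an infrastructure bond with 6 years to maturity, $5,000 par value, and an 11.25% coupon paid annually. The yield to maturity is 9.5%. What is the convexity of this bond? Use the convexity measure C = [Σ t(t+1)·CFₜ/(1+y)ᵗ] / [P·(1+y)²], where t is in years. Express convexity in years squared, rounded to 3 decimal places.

25.246

With y = 0.095:
  t   CF        PV=CF/(1+0.095)^t    t·PV        t(t+1)·PV
  1       562.50       513.6986       513.6986       1,027.3973
  2       562.50       469.1312       938.2623       2,814.7870
  3       562.50       428.4303     1,285.2909       5,141.1635
  4       562.50       391.2605     1,565.0422       7,825.2108
  5       562.50       357.3156     1,786.5778      10,719.4669
  6     5,562.50     3,226.8985    19,361.3912     135,529.7382
  Σ                  5,386.7347    25,450.2630     163,057.7636
P = 5,386.7347.
Convexity = Σ t(t+1)·PV / [P·(1+y)²] = 163,057.7636 / (5,386.7347 × 1.199025) = 25.24571.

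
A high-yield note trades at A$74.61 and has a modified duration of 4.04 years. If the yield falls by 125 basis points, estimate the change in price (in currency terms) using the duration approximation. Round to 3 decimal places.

+A$3.768

Duration approximation: ΔP/P ≈ -D_mod · Δy = -4.04 × (-0.0125) = +0.050500.
ΔP ≈ 74.61 × (+0.050500) = +3.767805.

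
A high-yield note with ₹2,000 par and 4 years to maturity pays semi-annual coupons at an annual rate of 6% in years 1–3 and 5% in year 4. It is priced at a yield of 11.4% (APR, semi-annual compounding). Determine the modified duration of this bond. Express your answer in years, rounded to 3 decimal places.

Periodic yield y = 0.057. First find Macaulay duration:
  t   CF        PV=CF/(1+0.057)^t    t·PV
  1        60.00        56.7644        56.7644
  2        60.00        53.7033       107.4067
  3        60.00        50.8073       152.4220
  4        60.00        48.0675       192.2699
  5        60.00        45.4754       227.3769
  6        60.00        43.0231       258.1384
  7        50.00        33.9192       237.4341
  8     2,050.00     1,315.6912    10,525.5294
  Σ                  1,647.4513    11,757.3418
P = 1,647.4513; Macaulay duration = 11,757.3418 / 1,647.4513 = 7.13669 half-year periods = 3.56834 years.
Modified duration = D_Mac / (1 + y) = 3.56834 / 1.057 = 3.37592 years.

3.376 years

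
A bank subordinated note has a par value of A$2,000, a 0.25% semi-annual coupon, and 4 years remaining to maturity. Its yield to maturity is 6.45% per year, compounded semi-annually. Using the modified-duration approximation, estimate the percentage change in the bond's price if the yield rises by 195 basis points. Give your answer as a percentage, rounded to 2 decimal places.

Periodic yield y = 0.03225. Modified duration first:
  t   CF        PV=CF/(1+0.03225)^t    t·PV
  1         2.50         2.4219         2.4219
  2         2.50         2.3462         4.6925
  3         2.50         2.2729         6.8188
  4         2.50         2.2019         8.8077
  5         2.50         2.1331        10.6656
  6         2.50         2.0665        12.3989
  7         2.50         2.0019        14.0134
  8     2,002.50     1,553.4361    12,427.4888
  Σ                  1,568.8806    12,487.3074
P = 1,568.8806; D_Mac = 7.95937 half-year periods = 3.97969 yrs; D_mod = 3.97969/(1+0.03225) = 3.85535 yrs.
ΔP/P ≈ -D_mod · Δy = -3.85535 × (+0.0195) = -0.075179 = -7.5179%.

-7.52%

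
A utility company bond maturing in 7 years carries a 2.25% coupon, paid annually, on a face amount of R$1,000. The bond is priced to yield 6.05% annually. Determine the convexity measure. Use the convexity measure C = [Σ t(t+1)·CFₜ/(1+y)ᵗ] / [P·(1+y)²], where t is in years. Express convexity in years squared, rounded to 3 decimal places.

With y = 0.0605:
  t   CF        PV=CF/(1+0.0605)^t    t·PV        t(t+1)·PV
  1        22.50        21.2164        21.2164          42.4328
  2        22.50        20.0060        40.0121         120.0363
  3        22.50        18.8647        56.5942         226.3767
  4        22.50        17.7885        71.1541         355.7704
  5        22.50        16.7737        83.8686         503.2113
  6        22.50        15.8168        94.9008         664.3054
  7     1,022.50       677.7798     4,744.4584      37,955.6675
  Σ                    788.2460     5,112.2045      39,867.8004
P = 788.2460.
Convexity = Σ t(t+1)·PV / [P·(1+y)²] = 39,867.8004 / (788.2460 × 1.124660) = 44.97169.

44.972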